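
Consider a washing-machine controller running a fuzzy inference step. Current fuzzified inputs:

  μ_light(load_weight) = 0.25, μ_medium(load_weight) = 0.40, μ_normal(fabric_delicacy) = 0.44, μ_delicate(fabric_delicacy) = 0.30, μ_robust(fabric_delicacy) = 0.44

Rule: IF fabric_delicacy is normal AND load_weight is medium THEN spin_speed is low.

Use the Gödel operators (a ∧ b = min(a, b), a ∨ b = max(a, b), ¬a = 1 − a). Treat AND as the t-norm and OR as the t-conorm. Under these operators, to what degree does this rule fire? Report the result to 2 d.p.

0.40

firing strength: normal=0.44, medium=0.40; AND[min(a, b)] → w = 0.40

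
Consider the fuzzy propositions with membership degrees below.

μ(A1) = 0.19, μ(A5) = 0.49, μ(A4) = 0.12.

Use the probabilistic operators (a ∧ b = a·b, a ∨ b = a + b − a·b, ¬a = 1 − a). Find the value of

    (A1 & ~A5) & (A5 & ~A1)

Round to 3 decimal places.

~A5 = 1 − 0.4900 = 0.5100
A1 & ~A5 = a·b on (0.1900, 0.5100) = 0.0969
~A1 = 1 − 0.1900 = 0.8100
A5 & ~A1 = a·b on (0.4900, 0.8100) = 0.3969
(A1 & ~A5) & (A5 & ~A1) = a·b on (0.0969, 0.3969) = 0.0385

0.038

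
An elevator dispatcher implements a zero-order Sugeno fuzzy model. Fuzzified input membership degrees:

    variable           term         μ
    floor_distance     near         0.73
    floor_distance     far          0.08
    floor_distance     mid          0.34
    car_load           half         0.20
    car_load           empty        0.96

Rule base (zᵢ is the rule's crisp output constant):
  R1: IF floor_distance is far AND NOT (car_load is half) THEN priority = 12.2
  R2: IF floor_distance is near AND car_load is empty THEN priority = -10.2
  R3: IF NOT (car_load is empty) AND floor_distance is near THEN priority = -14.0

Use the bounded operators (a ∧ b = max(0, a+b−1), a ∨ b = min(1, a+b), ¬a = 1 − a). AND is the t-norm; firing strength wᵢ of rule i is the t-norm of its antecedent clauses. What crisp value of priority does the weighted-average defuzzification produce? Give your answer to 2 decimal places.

-10.20

R1 (z=12.2): far=0.08, ¬half=1−0.20=0.80; AND[max(0, a+b−1)] → w = 0.00
R2 (z=-10.2): near=0.73, empty=0.96; AND[max(0, a+b−1)] → w = 0.69
R3 (z=-14.0): ¬empty=1−0.96=0.04, near=0.73; AND[max(0, a+b−1)] → w = 0.00
Weighted average = (0.00·12.2 + 0.69·-10.2 + 0.00·-14.0) / (0.00 + 0.69 + 0.00)
  = -7.0380 / 0.6900 = -10.20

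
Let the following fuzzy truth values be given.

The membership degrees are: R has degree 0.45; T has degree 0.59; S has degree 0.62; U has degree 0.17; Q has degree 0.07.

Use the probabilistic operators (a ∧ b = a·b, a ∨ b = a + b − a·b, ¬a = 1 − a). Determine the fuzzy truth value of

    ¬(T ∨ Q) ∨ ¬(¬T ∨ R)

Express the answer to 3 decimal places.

T ∨ Q = a + b − a·b on (0.5900, 0.0700) = 0.6187
¬(T ∨ Q) = 1 − 0.6187 = 0.3813
¬T = 1 − 0.5900 = 0.4100
¬T ∨ R = a + b − a·b on (0.4100, 0.4500) = 0.6755
¬(¬T ∨ R) = 1 − 0.6755 = 0.3245
¬(T ∨ Q) ∨ ¬(¬T ∨ R) = a + b − a·b on (0.3813, 0.3245) = 0.5821

0.582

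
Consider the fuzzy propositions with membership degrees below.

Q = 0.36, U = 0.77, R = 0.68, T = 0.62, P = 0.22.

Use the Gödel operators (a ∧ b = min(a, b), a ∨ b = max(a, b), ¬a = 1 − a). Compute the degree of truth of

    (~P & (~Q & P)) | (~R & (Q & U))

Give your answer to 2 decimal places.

0.32

~P = 1 − 0.22 = 0.78
~Q = 1 − 0.36 = 0.64
~Q & P = min(a, b) on (0.64, 0.22) = 0.22
~P & (~Q & P) = min(a, b) on (0.78, 0.22) = 0.22
~R = 1 − 0.68 = 0.32
Q & U = min(a, b) on (0.36, 0.77) = 0.36
~R & (Q & U) = min(a, b) on (0.32, 0.36) = 0.32
(~P & (~Q & P)) | (~R & (Q & U)) = max(a, b) on (0.22, 0.32) = 0.32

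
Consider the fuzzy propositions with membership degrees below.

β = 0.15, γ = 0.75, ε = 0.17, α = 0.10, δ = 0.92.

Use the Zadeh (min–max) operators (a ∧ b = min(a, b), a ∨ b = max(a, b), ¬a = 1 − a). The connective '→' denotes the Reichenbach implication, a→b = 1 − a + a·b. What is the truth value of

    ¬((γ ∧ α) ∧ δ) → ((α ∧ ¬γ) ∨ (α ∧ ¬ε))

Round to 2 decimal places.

0.19

γ ∧ α = min(a, b) on (0.75, 0.10) = 0.10
(γ ∧ α) ∧ δ = min(a, b) on (0.10, 0.92) = 0.10
¬((γ ∧ α) ∧ δ) = 1 − 0.10 = 0.90
¬γ = 1 − 0.75 = 0.25
α ∧ ¬γ = min(a, b) on (0.10, 0.25) = 0.10
¬ε = 1 − 0.17 = 0.83
α ∧ ¬ε = min(a, b) on (0.10, 0.83) = 0.10
(α ∧ ¬γ) ∨ (α ∧ ¬ε) = max(a, b) on (0.10, 0.10) = 0.10
¬((γ ∧ α) ∧ δ) → ((α ∧ ¬γ) ∨ (α ∧ ¬ε))  [Reichenbach: 1 − a + a·b] with a=0.90, b=0.10 → 0.19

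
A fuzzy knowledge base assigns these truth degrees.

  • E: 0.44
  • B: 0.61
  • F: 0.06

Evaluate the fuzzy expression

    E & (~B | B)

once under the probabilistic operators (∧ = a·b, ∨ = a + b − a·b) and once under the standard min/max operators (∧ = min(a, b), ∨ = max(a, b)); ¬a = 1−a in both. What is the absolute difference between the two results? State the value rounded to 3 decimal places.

0.105

Under probabilistic:
  ~B = 1 − 0.6100 = 0.3900
  ~B | B = a + b − a·b on (0.3900, 0.6100) = 0.7621
  E & (~B | B) = a·b on (0.4400, 0.7621) = 0.3353
  → value = 0.3353
Under standard min/max:
  ~B = 1 − 0.61 = 0.39
  ~B | B = max(a, b) on (0.39, 0.61) = 0.61
  E & (~B | B) = min(a, b) on (0.44, 0.61) = 0.44
  → value = 0.4400
|0.3353 − 0.4400| = 0.105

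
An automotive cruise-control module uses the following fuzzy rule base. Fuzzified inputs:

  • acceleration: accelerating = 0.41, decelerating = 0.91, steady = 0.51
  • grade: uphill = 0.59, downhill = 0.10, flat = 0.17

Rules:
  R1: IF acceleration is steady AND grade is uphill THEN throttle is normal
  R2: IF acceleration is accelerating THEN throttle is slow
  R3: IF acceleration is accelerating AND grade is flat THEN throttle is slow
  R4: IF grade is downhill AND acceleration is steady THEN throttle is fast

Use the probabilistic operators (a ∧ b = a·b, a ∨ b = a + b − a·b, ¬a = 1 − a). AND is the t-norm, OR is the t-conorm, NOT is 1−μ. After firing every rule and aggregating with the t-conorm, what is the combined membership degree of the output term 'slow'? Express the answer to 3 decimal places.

0.451

R1: steady=0.51, uphill=0.59; AND[a·b] → w = 0.3009
R2: accelerating=0.41 → w = 0.4100
R3: accelerating=0.41, flat=0.17; AND[a·b] → w = 0.0697
R4: downhill=0.10, steady=0.51; AND[a·b] → w = 0.0510
Rules with consequent 'slow': {R2, R3} → strengths 0.4100, 0.0697
Aggregate via t-conorm [a + b − a·b]: 0.4511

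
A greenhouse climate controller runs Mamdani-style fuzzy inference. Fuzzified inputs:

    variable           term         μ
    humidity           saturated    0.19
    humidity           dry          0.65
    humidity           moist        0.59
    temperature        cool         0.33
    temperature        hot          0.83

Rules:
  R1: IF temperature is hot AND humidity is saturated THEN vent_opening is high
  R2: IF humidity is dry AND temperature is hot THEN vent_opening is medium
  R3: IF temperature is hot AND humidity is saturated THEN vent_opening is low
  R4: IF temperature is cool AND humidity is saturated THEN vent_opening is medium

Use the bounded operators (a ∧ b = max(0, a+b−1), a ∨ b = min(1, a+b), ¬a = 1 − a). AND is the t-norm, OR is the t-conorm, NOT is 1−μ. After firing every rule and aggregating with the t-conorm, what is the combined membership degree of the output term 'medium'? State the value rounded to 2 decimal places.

0.48

R1: hot=0.83, saturated=0.19; AND[max(0, a+b−1)] → w = 0.02
R2: dry=0.65, hot=0.83; AND[max(0, a+b−1)] → w = 0.48
R3: hot=0.83, saturated=0.19; AND[max(0, a+b−1)] → w = 0.02
R4: cool=0.33, saturated=0.19; AND[max(0, a+b−1)] → w = 0.00
Rules with consequent 'medium': {R2, R4} → strengths 0.48, 0.00
Aggregate via t-conorm [min(1, a+b)]: 0.48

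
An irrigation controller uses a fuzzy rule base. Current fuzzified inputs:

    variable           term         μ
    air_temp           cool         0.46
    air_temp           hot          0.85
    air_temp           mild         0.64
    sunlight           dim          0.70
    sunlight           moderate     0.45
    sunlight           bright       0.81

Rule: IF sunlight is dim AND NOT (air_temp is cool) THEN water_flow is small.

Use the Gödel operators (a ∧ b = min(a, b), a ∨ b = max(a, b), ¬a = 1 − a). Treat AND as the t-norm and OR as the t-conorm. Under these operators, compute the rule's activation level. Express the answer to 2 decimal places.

firing strength: dim=0.70, ¬cool=1−0.46=0.54; AND[min(a, b)] → w = 0.54

0.54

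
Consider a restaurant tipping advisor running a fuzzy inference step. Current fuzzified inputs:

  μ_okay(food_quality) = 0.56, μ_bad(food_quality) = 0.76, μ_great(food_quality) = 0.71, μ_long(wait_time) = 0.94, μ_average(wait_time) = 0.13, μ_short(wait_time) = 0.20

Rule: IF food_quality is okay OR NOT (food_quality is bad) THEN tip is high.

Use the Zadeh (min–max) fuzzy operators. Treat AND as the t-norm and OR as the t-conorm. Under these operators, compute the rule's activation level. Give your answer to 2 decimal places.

firing strength: okay=0.56, ¬bad=1−0.76=0.24; OR[max(a, b)] → w = 0.56

0.56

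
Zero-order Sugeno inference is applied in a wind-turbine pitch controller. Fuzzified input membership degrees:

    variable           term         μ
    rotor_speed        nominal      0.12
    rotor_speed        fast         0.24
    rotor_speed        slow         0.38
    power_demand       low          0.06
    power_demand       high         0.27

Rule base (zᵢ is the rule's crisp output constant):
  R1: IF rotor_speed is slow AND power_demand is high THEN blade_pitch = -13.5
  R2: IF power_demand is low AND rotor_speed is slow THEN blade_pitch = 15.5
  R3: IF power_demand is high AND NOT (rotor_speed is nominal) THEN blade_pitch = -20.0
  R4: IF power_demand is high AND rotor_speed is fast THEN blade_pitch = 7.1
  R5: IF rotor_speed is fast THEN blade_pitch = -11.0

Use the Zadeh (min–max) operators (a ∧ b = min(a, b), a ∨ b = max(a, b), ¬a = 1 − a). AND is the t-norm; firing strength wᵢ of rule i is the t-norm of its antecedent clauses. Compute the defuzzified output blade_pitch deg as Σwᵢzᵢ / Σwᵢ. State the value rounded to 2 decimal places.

-8.38

R1 (z=-13.5): slow=0.38, high=0.27; AND[min(a, b)] → w = 0.27
R2 (z=15.5): low=0.06, slow=0.38; AND[min(a, b)] → w = 0.06
R3 (z=-20.0): high=0.27, ¬nominal=1−0.12=0.88; AND[min(a, b)] → w = 0.27
R4 (z=7.1): high=0.27, fast=0.24; AND[min(a, b)] → w = 0.24
R5 (z=-11.0): fast=0.24 → w = 0.24
Weighted average = (0.27·-13.5 + 0.06·15.5 + 0.27·-20.0 + 0.24·7.1 + 0.24·-11.0) / (0.27 + 0.06 + 0.27 + 0.24 + 0.24)
  = -9.0510 / 1.0800 = -8.38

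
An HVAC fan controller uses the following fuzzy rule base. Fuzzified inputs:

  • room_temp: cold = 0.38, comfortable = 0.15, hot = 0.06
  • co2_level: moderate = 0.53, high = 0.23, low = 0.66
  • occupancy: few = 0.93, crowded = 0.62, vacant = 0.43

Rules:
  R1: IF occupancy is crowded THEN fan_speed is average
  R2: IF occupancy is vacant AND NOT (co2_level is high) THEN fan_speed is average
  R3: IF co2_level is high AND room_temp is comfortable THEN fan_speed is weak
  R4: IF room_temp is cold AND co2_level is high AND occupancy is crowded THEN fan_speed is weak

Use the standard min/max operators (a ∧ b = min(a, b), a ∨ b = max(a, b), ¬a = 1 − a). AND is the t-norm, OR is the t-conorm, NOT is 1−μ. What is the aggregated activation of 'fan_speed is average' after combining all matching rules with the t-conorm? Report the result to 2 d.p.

0.62

R1: crowded=0.62 → w = 0.62
R2: vacant=0.43, ¬high=1−0.23=0.77; AND[min(a, b)] → w = 0.43
R3: high=0.23, comfortable=0.15; AND[min(a, b)] → w = 0.15
R4: cold=0.38, high=0.23, crowded=0.62; AND[min(a, b)] → w = 0.23
Rules with consequent 'average': {R1, R2} → strengths 0.62, 0.43
Aggregate via t-conorm [max(a, b)]: 0.62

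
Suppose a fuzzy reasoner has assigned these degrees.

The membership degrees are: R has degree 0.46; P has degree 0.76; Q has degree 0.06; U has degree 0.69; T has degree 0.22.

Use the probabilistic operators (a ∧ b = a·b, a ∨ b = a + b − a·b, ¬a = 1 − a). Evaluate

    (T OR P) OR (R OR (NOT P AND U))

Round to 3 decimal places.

0.916

T OR P = a + b − a·b on (0.2200, 0.7600) = 0.8128
NOT P = 1 − 0.7600 = 0.2400
NOT P AND U = a·b on (0.2400, 0.6900) = 0.1656
R OR (NOT P AND U) = a + b − a·b on (0.4600, 0.1656) = 0.5494
(T OR P) OR (R OR (NOT P AND U)) = a + b − a·b on (0.8128, 0.5494) = 0.9157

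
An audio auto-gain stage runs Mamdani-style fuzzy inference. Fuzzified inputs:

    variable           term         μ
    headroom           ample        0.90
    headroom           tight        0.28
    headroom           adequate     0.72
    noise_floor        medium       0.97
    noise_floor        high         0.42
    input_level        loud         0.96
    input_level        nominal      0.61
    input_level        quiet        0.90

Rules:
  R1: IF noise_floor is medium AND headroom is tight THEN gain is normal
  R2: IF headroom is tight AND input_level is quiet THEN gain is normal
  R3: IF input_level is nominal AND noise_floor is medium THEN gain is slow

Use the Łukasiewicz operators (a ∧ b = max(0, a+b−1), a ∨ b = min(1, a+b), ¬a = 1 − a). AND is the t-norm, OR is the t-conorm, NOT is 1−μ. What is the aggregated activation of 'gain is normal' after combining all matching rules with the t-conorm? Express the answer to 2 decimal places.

0.43

R1: medium=0.97, tight=0.28; AND[max(0, a+b−1)] → w = 0.25
R2: tight=0.28, quiet=0.90; AND[max(0, a+b−1)] → w = 0.18
R3: nominal=0.61, medium=0.97; AND[max(0, a+b−1)] → w = 0.58
Rules with consequent 'normal': {R1, R2} → strengths 0.25, 0.18
Aggregate via t-conorm [min(1, a+b)]: 0.43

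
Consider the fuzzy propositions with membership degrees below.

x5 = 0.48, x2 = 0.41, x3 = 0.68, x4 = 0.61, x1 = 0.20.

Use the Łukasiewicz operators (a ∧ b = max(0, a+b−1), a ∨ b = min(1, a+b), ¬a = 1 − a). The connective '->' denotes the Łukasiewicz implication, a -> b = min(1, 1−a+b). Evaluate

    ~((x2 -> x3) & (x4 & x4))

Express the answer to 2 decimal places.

0.78

x2 -> x3  [Łukasiewicz: min(1, 1−a+b)] with a=0.41, b=0.68 → 1.00
x4 & x4 = max(0, a+b−1) on (0.61, 0.61) = 0.22
(x2 -> x3) & (x4 & x4) = max(0, a+b−1) on (1.00, 0.22) = 0.22
~((x2 -> x3) & (x4 & x4)) = 1 − 0.22 = 0.78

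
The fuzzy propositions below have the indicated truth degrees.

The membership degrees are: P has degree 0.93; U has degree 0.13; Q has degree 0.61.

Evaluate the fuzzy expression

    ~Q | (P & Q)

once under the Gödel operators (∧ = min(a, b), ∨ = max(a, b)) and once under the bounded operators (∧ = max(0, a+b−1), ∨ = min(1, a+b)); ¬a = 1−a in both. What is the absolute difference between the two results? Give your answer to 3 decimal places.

0.320

Under Gödel:
  ~Q = 1 − 0.61 = 0.39
  P & Q = min(a, b) on (0.93, 0.61) = 0.61
  ~Q | (P & Q) = max(a, b) on (0.39, 0.61) = 0.61
  → value = 0.6100
Under bounded:
  ~Q = 1 − 0.61 = 0.39
  P & Q = max(0, a+b−1) on (0.93, 0.61) = 0.54
  ~Q | (P & Q) = min(1, a+b) on (0.39, 0.54) = 0.93
  → value = 0.9300
|0.6100 − 0.9300| = 0.320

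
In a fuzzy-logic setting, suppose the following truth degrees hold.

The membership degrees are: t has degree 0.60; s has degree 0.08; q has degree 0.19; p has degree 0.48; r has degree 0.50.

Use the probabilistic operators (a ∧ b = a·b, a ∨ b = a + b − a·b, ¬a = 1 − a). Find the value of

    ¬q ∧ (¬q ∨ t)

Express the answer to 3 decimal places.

0.748

¬q = 1 − 0.1900 = 0.8100
¬q = 1 − 0.1900 = 0.8100
¬q ∨ t = a + b − a·b on (0.8100, 0.6000) = 0.9240
¬q ∧ (¬q ∨ t) = a·b on (0.8100, 0.9240) = 0.7484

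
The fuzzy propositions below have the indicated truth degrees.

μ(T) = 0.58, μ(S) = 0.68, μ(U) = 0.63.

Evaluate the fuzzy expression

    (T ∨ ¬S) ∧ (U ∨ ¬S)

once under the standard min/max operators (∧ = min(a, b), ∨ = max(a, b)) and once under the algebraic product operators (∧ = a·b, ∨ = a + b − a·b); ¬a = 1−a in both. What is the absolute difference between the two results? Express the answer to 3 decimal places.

0.045

Under standard min/max:
  ¬S = 1 − 0.68 = 0.32
  T ∨ ¬S = max(a, b) on (0.58, 0.32) = 0.58
  ¬S = 1 − 0.68 = 0.32
  U ∨ ¬S = max(a, b) on (0.63, 0.32) = 0.63
  (T ∨ ¬S) ∧ (U ∨ ¬S) = min(a, b) on (0.58, 0.63) = 0.58
  → value = 0.5800
Under algebraic product:
  ¬S = 1 − 0.6800 = 0.3200
  T ∨ ¬S = a + b − a·b on (0.5800, 0.3200) = 0.7144
  ¬S = 1 − 0.6800 = 0.3200
  U ∨ ¬S = a + b − a·b on (0.6300, 0.3200) = 0.7484
  (T ∨ ¬S) ∧ (U ∨ ¬S) = a·b on (0.7144, 0.7484) = 0.5347
  → value = 0.5347
|0.5800 − 0.5347| = 0.045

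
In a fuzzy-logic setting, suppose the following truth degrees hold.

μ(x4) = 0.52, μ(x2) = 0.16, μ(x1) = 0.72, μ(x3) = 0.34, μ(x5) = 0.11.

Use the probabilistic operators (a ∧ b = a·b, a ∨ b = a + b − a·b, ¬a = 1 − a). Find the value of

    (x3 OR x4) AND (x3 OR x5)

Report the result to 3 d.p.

0.282

x3 OR x4 = a + b − a·b on (0.3400, 0.5200) = 0.6832
x3 OR x5 = a + b − a·b on (0.3400, 0.1100) = 0.4126
(x3 OR x4) AND (x3 OR x5) = a·b on (0.6832, 0.4126) = 0.2819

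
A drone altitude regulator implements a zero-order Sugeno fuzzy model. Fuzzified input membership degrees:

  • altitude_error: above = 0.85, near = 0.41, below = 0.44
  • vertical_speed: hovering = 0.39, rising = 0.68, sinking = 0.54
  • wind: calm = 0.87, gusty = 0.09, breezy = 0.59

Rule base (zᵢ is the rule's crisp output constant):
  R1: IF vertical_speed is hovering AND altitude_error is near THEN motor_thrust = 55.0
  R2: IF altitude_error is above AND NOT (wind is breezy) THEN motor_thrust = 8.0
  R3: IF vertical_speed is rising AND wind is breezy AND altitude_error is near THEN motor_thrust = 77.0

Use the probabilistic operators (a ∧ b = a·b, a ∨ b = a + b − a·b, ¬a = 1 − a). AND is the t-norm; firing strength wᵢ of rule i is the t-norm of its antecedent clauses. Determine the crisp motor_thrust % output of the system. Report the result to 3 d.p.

R1 (z=55.0): hovering=0.39, near=0.41; AND[a·b] → w = 0.1599
R2 (z=8.0): above=0.85, ¬breezy=1−0.59=0.41; AND[a·b] → w = 0.3485
R3 (z=77.0): rising=0.68, breezy=0.59, near=0.41; AND[a·b] → w = 0.1645
Weighted average = (0.1599·55.0 + 0.3485·8.0 + 0.1645·77.0) / (0.1599 + 0.3485 + 0.1645)
  = 24.2484 / 0.6729 = 36.036

36.036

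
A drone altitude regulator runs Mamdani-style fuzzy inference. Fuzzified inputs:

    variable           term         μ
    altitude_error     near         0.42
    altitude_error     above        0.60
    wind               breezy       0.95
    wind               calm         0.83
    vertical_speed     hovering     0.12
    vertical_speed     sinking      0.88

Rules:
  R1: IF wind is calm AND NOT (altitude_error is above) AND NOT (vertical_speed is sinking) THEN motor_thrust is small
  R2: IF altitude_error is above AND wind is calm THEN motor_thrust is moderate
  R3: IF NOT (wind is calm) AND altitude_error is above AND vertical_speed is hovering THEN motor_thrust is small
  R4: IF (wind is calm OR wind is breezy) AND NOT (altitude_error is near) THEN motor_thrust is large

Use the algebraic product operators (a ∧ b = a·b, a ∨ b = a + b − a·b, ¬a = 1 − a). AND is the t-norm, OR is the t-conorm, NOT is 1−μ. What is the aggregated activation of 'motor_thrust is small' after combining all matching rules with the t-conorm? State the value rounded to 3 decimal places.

0.052

R1: calm=0.83, ¬above=1−0.60=0.40, ¬sinking=1−0.88=0.12; AND[a·b] → w = 0.0398
R2: above=0.60, calm=0.83; AND[a·b] → w = 0.4980
R3: ¬calm=1−0.83=0.17, above=0.60, hovering=0.12; AND[a·b] → w = 0.0122
R4: (calm=0.83 OR breezy=0.95) = 0.9915; AND[a·b] with ¬near=1−0.42=0.58 → w = 0.5751
Rules with consequent 'small': {R1, R3} → strengths 0.0398, 0.0122
Aggregate via t-conorm [a + b − a·b]: 0.0516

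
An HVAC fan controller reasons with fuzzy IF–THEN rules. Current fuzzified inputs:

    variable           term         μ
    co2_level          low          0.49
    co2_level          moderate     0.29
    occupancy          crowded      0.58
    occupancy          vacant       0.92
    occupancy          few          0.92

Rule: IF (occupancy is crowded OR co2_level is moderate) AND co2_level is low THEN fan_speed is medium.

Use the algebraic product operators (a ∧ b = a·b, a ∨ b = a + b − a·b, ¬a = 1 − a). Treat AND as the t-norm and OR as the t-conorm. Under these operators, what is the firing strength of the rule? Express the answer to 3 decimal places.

firing strength: (crowded=0.58 OR moderate=0.29) = 0.7018; AND[a·b] with low=0.49 → w = 0.3439

0.344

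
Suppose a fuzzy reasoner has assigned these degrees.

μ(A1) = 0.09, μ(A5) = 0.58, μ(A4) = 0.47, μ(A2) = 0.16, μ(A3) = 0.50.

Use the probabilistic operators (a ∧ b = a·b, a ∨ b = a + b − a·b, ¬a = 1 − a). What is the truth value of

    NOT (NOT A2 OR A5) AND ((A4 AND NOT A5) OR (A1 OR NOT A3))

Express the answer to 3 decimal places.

0.043

NOT A2 = 1 − 0.1600 = 0.8400
NOT A2 OR A5 = a + b − a·b on (0.8400, 0.5800) = 0.9328
NOT (NOT A2 OR A5) = 1 − 0.9328 = 0.0672
NOT A5 = 1 − 0.5800 = 0.4200
A4 AND NOT A5 = a·b on (0.4700, 0.4200) = 0.1974
NOT A3 = 1 − 0.5000 = 0.5000
A1 OR NOT A3 = a + b − a·b on (0.0900, 0.5000) = 0.5450
(A4 AND NOT A5) OR (A1 OR NOT A3) = a + b − a·b on (0.1974, 0.5450) = 0.6348
NOT (NOT A2 OR A5) AND ((A4 AND NOT A5) OR (A1 OR NOT A3)) = a·b on (0.0672, 0.6348) = 0.0427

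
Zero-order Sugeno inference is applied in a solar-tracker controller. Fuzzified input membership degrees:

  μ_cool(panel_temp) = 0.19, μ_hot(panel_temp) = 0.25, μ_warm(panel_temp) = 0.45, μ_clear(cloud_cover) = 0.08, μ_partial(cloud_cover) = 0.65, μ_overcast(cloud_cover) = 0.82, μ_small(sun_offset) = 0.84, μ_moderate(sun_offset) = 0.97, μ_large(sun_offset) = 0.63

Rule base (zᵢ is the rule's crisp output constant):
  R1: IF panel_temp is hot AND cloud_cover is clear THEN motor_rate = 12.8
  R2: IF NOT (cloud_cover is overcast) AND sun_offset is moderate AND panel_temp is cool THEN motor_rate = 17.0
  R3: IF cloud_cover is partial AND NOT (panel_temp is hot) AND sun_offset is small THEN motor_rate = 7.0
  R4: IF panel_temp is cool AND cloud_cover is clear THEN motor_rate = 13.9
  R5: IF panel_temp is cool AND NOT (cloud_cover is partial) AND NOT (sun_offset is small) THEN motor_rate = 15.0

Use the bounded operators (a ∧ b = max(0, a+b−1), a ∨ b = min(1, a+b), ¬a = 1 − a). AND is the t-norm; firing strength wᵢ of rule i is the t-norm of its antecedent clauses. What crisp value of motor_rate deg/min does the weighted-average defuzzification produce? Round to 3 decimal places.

7.000

R1 (z=12.8): hot=0.25, clear=0.08; AND[max(0, a+b−1)] → w = 0.00
R2 (z=17.0): ¬overcast=1−0.82=0.18, moderate=0.97, cool=0.19; AND[max(0, a+b−1)] → w = 0.00
R3 (z=7.0): partial=0.65, ¬hot=1−0.25=0.75, small=0.84; AND[max(0, a+b−1)] → w = 0.24
R4 (z=13.9): cool=0.19, clear=0.08; AND[max(0, a+b−1)] → w = 0.00
R5 (z=15.0): cool=0.19, ¬partial=1−0.65=0.35, ¬small=1−0.84=0.16; AND[max(0, a+b−1)] → w = 0.00
Weighted average = (0.00·12.8 + 0.00·17.0 + 0.24·7.0 + 0.00·13.9 + 0.00·15.0) / (0.00 + 0.00 + 0.24 + 0.00 + 0.00)
  = 1.6800 / 0.2400 = 7.000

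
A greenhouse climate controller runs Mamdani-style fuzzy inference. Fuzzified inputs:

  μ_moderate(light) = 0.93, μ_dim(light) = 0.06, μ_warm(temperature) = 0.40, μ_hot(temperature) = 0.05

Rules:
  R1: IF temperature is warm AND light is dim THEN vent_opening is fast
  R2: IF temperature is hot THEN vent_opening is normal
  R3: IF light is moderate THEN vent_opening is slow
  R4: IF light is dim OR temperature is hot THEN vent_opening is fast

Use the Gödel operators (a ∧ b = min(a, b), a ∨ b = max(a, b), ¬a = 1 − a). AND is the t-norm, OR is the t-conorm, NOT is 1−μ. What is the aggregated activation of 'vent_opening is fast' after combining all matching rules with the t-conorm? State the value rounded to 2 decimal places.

0.06

R1: warm=0.40, dim=0.06; AND[min(a, b)] → w = 0.06
R2: hot=0.05 → w = 0.05
R3: moderate=0.93 → w = 0.93
R4: dim=0.06, hot=0.05; OR[max(a, b)] → w = 0.06
Rules with consequent 'fast': {R1, R4} → strengths 0.06, 0.06
Aggregate via t-conorm [max(a, b)]: 0.06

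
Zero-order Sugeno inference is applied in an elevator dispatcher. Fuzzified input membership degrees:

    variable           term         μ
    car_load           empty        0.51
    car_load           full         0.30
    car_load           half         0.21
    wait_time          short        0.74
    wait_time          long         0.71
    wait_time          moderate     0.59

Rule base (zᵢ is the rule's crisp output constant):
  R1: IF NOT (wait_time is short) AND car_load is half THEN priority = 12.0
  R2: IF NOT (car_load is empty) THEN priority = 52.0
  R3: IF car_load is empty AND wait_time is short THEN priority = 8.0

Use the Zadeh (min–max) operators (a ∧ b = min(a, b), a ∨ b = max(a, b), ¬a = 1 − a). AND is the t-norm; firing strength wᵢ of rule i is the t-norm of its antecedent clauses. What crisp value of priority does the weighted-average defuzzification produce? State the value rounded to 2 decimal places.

R1 (z=12.0): ¬short=1−0.74=0.26, half=0.21; AND[min(a, b)] → w = 0.21
R2 (z=52.0): ¬empty=1−0.51=0.49 → w = 0.49
R3 (z=8.0): empty=0.51, short=0.74; AND[min(a, b)] → w = 0.51
Weighted average = (0.21·12.0 + 0.49·52.0 + 0.51·8.0) / (0.21 + 0.49 + 0.51)
  = 32.0800 / 1.2100 = 26.51

26.51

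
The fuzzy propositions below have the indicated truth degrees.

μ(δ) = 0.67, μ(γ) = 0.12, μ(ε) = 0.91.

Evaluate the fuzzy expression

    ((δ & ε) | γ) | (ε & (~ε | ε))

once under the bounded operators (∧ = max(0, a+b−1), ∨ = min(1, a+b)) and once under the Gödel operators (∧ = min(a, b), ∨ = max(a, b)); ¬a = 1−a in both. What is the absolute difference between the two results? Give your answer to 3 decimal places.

Under bounded:
  δ & ε = max(0, a+b−1) on (0.67, 0.91) = 0.58
  (δ & ε) | γ = min(1, a+b) on (0.58, 0.12) = 0.70
  ~ε = 1 − 0.91 = 0.09
  ~ε | ε = min(1, a+b) on (0.09, 0.91) = 1.00
  ε & (~ε | ε) = max(0, a+b−1) on (0.91, 1.00) = 0.91
  ((δ & ε) | γ) | (ε & (~ε | ε)) = min(1, a+b) on (0.70, 0.91) = 1.00
  → value = 1.0000
Under Gödel:
  δ & ε = min(a, b) on (0.67, 0.91) = 0.67
  (δ & ε) | γ = max(a, b) on (0.67, 0.12) = 0.67
  ~ε = 1 − 0.91 = 0.09
  ~ε | ε = max(a, b) on (0.09, 0.91) = 0.91
  ε & (~ε | ε) = min(a, b) on (0.91, 0.91) = 0.91
  ((δ & ε) | γ) | (ε & (~ε | ε)) = max(a, b) on (0.67, 0.91) = 0.91
  → value = 0.9100
|1.0000 − 0.9100| = 0.090

0.090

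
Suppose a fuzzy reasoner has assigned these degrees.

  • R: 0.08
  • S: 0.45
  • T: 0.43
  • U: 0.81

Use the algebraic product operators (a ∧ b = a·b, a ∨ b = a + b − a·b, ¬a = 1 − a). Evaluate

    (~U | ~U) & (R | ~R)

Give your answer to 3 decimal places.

0.319

~U = 1 − 0.8100 = 0.1900
~U = 1 − 0.8100 = 0.1900
~U | ~U = a + b − a·b on (0.1900, 0.1900) = 0.3439
~R = 1 − 0.0800 = 0.9200
R | ~R = a + b − a·b on (0.0800, 0.9200) = 0.9264
(~U | ~U) & (R | ~R) = a·b on (0.3439, 0.9264) = 0.3186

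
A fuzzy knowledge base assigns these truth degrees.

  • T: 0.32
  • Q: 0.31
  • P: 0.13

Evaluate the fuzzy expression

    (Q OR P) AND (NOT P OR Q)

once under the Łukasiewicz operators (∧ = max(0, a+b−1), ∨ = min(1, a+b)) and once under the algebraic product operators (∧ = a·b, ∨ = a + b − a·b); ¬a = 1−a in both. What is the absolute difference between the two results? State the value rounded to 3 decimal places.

Under Łukasiewicz:
  Q OR P = min(1, a+b) on (0.31, 0.13) = 0.44
  NOT P = 1 − 0.13 = 0.87
  NOT P OR Q = min(1, a+b) on (0.87, 0.31) = 1.00
  (Q OR P) AND (NOT P OR Q) = max(0, a+b−1) on (0.44, 1.00) = 0.44
  → value = 0.4400
Under algebraic product:
  Q OR P = a + b − a·b on (0.3100, 0.1300) = 0.3997
  NOT P = 1 − 0.1300 = 0.8700
  NOT P OR Q = a + b − a·b on (0.8700, 0.3100) = 0.9103
  (Q OR P) AND (NOT P OR Q) = a·b on (0.3997, 0.9103) = 0.3638
  → value = 0.3638
|0.4400 − 0.3638| = 0.076

0.076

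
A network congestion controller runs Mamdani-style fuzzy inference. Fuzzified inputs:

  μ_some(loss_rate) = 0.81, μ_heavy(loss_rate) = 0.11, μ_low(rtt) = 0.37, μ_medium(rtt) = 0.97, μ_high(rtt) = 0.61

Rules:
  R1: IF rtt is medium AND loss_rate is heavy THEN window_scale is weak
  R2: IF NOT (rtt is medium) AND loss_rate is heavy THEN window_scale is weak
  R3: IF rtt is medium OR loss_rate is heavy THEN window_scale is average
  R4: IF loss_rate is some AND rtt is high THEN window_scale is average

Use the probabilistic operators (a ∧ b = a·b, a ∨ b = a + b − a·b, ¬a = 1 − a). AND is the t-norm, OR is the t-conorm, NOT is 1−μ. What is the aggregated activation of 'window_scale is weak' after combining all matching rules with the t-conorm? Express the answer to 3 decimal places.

R1: medium=0.97, heavy=0.11; AND[a·b] → w = 0.1067
R2: ¬medium=1−0.97=0.03, heavy=0.11; AND[a·b] → w = 0.0033
R3: medium=0.97, heavy=0.11; OR[a + b − a·b] → w = 0.9733
R4: some=0.81, high=0.61; AND[a·b] → w = 0.4941
Rules with consequent 'weak': {R1, R2} → strengths 0.1067, 0.0033
Aggregate via t-conorm [a + b − a·b]: 0.1096

0.110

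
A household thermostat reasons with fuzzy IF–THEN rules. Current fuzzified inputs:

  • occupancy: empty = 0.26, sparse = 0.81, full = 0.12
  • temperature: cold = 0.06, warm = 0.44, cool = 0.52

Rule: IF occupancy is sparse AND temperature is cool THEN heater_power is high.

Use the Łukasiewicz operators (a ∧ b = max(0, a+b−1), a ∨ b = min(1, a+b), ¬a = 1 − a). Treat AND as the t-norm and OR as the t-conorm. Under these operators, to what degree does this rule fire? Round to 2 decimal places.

firing strength: sparse=0.81, cool=0.52; AND[max(0, a+b−1)] → w = 0.33

0.33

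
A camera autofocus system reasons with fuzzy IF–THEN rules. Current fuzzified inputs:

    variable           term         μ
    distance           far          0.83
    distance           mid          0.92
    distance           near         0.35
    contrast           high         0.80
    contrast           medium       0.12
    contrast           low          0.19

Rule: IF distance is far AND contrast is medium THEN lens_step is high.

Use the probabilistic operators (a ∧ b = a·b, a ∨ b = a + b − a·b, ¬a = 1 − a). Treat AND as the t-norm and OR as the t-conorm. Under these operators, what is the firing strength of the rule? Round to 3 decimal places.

firing strength: far=0.83, medium=0.12; AND[a·b] → w = 0.0996

0.100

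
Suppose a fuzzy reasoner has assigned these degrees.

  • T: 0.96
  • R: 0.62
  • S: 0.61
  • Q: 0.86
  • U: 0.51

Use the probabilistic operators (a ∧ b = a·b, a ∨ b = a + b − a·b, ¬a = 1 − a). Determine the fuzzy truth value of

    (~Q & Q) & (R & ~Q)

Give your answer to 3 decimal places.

0.010

~Q = 1 − 0.8600 = 0.1400
~Q & Q = a·b on (0.1400, 0.8600) = 0.1204
~Q = 1 − 0.8600 = 0.1400
R & ~Q = a·b on (0.6200, 0.1400) = 0.0868
(~Q & Q) & (R & ~Q) = a·b on (0.1204, 0.0868) = 0.0105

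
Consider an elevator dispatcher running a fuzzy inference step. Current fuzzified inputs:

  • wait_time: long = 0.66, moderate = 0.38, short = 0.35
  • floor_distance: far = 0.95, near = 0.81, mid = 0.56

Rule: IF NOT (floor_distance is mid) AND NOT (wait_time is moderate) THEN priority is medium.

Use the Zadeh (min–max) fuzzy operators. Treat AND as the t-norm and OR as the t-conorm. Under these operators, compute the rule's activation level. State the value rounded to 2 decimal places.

0.44

firing strength: ¬mid=1−0.56=0.44, ¬moderate=1−0.38=0.62; AND[min(a, b)] → w = 0.44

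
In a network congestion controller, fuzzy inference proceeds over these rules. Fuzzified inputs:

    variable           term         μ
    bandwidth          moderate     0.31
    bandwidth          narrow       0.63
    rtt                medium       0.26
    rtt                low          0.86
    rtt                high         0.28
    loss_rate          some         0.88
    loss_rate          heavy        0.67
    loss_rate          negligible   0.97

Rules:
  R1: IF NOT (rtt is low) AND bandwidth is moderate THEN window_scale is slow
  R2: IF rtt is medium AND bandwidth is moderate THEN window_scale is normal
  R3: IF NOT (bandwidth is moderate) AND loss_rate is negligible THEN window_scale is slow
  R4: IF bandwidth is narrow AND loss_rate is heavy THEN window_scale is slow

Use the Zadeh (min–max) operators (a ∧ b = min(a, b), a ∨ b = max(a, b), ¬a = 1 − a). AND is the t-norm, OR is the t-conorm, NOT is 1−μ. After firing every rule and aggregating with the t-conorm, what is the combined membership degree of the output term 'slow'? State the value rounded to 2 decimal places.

R1: ¬low=1−0.86=0.14, moderate=0.31; AND[min(a, b)] → w = 0.14
R2: medium=0.26, moderate=0.31; AND[min(a, b)] → w = 0.26
R3: ¬moderate=1−0.31=0.69, negligible=0.97; AND[min(a, b)] → w = 0.69
R4: narrow=0.63, heavy=0.67; AND[min(a, b)] → w = 0.63
Rules with consequent 'slow': {R1, R3, R4} → strengths 0.14, 0.69, 0.63
Aggregate via t-conorm [max(a, b)]: 0.69

0.69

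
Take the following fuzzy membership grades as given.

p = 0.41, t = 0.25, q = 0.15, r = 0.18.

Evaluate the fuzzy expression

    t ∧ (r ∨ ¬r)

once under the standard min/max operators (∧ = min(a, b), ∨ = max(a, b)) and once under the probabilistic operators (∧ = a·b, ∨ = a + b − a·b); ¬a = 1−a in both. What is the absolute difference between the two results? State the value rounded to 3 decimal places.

Under standard min/max:
  ¬r = 1 − 0.18 = 0.82
  r ∨ ¬r = max(a, b) on (0.18, 0.82) = 0.82
  t ∧ (r ∨ ¬r) = min(a, b) on (0.25, 0.82) = 0.25
  → value = 0.2500
Under probabilistic:
  ¬r = 1 − 0.1800 = 0.8200
  r ∨ ¬r = a + b − a·b on (0.1800, 0.8200) = 0.8524
  t ∧ (r ∨ ¬r) = a·b on (0.2500, 0.8524) = 0.2131
  → value = 0.2131
|0.2500 − 0.2131| = 0.037

0.037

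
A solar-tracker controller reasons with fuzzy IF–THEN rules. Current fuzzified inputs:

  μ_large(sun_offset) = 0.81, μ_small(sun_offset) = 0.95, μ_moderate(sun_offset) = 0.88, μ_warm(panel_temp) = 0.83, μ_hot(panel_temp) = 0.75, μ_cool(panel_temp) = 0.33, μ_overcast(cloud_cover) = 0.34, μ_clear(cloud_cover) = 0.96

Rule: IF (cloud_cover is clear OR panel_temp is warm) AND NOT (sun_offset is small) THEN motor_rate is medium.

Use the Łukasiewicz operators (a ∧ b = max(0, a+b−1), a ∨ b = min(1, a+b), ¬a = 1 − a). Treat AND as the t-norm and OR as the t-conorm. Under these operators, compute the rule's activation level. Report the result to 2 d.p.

0.05

firing strength: (clear=0.96 OR warm=0.83) = 1.00; AND[max(0, a+b−1)] with ¬small=1−0.95=0.05 → w = 0.05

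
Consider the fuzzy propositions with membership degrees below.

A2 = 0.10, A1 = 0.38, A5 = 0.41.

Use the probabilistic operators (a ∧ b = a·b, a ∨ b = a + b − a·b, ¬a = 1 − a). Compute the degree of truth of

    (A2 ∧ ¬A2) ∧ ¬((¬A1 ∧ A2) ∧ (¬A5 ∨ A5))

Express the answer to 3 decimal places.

0.086

¬A2 = 1 − 0.1000 = 0.9000
A2 ∧ ¬A2 = a·b on (0.1000, 0.9000) = 0.0900
¬A1 = 1 − 0.3800 = 0.6200
¬A1 ∧ A2 = a·b on (0.6200, 0.1000) = 0.0620
¬A5 = 1 − 0.4100 = 0.5900
¬A5 ∨ A5 = a + b − a·b on (0.5900, 0.4100) = 0.7581
(¬A1 ∧ A2) ∧ (¬A5 ∨ A5) = a·b on (0.0620, 0.7581) = 0.0470
¬((¬A1 ∧ A2) ∧ (¬A5 ∨ A5)) = 1 − 0.0470 = 0.9530
(A2 ∧ ¬A2) ∧ ¬((¬A1 ∧ A2) ∧ (¬A5 ∨ A5)) = a·b on (0.0900, 0.9530) = 0.0858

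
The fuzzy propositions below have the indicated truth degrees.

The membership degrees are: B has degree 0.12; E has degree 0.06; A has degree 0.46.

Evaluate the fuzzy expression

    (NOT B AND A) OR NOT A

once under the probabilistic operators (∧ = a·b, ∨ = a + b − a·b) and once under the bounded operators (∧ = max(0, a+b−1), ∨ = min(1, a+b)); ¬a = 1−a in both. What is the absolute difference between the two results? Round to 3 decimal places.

Under probabilistic:
  NOT B = 1 − 0.1200 = 0.8800
  NOT B AND A = a·b on (0.8800, 0.4600) = 0.4048
  NOT A = 1 − 0.4600 = 0.5400
  (NOT B AND A) OR NOT A = a + b − a·b on (0.4048, 0.5400) = 0.7262
  → value = 0.7262
Under bounded:
  NOT B = 1 − 0.12 = 0.88
  NOT B AND A = max(0, a+b−1) on (0.88, 0.46) = 0.34
  NOT A = 1 − 0.46 = 0.54
  (NOT B AND A) OR NOT A = min(1, a+b) on (0.34, 0.54) = 0.88
  → value = 0.8800
|0.7262 − 0.8800| = 0.154

0.154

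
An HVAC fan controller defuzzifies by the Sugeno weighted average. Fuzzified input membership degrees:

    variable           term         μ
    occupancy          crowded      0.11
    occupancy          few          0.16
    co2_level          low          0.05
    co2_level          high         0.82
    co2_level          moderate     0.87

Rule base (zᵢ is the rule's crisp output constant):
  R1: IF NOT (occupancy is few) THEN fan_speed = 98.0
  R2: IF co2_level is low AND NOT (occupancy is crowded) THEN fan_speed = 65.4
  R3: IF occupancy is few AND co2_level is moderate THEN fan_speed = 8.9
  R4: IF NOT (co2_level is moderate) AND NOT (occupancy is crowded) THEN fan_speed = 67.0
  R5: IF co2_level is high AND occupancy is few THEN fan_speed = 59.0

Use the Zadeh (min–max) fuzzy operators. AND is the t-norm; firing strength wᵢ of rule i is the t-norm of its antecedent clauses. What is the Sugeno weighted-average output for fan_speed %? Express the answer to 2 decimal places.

R1 (z=98.0): ¬few=1−0.16=0.84 → w = 0.84
R2 (z=65.4): low=0.05, ¬crowded=1−0.11=0.89; AND[min(a, b)] → w = 0.05
R3 (z=8.9): few=0.16, moderate=0.87; AND[min(a, b)] → w = 0.16
R4 (z=67.0): ¬moderate=1−0.87=0.13, ¬crowded=1−0.11=0.89; AND[min(a, b)] → w = 0.13
R5 (z=59.0): high=0.82, few=0.16; AND[min(a, b)] → w = 0.16
Weighted average = (0.84·98.0 + 0.05·65.4 + 0.16·8.9 + 0.13·67.0 + 0.16·59.0) / (0.84 + 0.05 + 0.16 + 0.13 + 0.16)
  = 105.1640 / 1.3400 = 78.48

78.48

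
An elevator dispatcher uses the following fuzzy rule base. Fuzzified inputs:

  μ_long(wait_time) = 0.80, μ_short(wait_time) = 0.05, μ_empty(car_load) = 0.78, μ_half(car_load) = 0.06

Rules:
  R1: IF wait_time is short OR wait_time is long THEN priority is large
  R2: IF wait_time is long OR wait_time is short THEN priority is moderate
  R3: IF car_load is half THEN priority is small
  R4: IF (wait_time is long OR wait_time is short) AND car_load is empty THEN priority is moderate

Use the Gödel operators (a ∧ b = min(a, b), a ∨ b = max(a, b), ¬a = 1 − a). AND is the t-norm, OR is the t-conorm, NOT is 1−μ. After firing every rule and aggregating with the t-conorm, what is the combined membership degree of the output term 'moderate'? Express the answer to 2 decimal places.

R1: short=0.05, long=0.80; OR[max(a, b)] → w = 0.80
R2: long=0.80, short=0.05; OR[max(a, b)] → w = 0.80
R3: half=0.06 → w = 0.06
R4: (long=0.80 OR short=0.05) = 0.80; AND[min(a, b)] with empty=0.78 → w = 0.78
Rules with consequent 'moderate': {R2, R4} → strengths 0.80, 0.78
Aggregate via t-conorm [max(a, b)]: 0.80

0.80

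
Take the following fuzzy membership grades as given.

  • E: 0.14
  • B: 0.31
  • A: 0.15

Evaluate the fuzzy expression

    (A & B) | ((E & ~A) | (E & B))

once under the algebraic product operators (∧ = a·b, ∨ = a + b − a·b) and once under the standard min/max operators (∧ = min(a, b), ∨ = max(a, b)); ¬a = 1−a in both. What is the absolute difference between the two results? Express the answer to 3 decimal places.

0.046

Under algebraic product:
  A & B = a·b on (0.1500, 0.3100) = 0.0465
  ~A = 1 − 0.1500 = 0.8500
  E & ~A = a·b on (0.1400, 0.8500) = 0.1190
  E & B = a·b on (0.1400, 0.3100) = 0.0434
  (E & ~A) | (E & B) = a + b − a·b on (0.1190, 0.0434) = 0.1572
  (A & B) | ((E & ~A) | (E & B)) = a + b − a·b on (0.0465, 0.1572) = 0.1964
  → value = 0.1964
Under standard min/max:
  A & B = min(a, b) on (0.15, 0.31) = 0.15
  ~A = 1 − 0.15 = 0.85
  E & ~A = min(a, b) on (0.14, 0.85) = 0.14
  E & B = min(a, b) on (0.14, 0.31) = 0.14
  (E & ~A) | (E & B) = max(a, b) on (0.14, 0.14) = 0.14
  (A & B) | ((E & ~A) | (E & B)) = max(a, b) on (0.15, 0.14) = 0.15
  → value = 0.1500
|0.1964 − 0.1500| = 0.046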